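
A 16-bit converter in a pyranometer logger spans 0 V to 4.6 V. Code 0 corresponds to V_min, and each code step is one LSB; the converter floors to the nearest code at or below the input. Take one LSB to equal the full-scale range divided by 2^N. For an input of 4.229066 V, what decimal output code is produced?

V_FS = 4.6 V. LSB = 4.6 V / 2^16 ≈ 70.19 µV.
(V_in − V_min) × 2^16/range = (4.229066 − (0)) × 65536/4.6 = 60251.319.
Floor → code = 60251.

60251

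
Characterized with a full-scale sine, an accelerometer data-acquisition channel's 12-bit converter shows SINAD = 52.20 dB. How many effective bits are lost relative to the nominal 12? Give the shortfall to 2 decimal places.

3.62 bits

N_eff = (52.20 − 1.76)/6.02 = 8.3787 bits.
Lost resolution: 12 − 8.3787 = 3.6213 bits.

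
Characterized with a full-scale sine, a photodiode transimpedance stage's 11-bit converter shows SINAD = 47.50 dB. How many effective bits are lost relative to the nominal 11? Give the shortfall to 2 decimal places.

Effective bits = (47.50 − 1.76)/6.02 = 7.5980.
Lost resolution: 11 − 7.5980 = 3.4020 bits.

3.40 bits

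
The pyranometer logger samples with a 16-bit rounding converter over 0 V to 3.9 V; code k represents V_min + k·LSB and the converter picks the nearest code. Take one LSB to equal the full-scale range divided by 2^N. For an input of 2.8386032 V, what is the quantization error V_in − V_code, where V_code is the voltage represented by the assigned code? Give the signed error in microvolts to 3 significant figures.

Full-scale range = 3.9 V. LSB = 3.9 V / 2^16 ≈ 59.51 µV.
Position in LSBs: (2.8386032 − (0)) × 65536/3.9 = 47700.1793; rounding gives k = 47700.
Reconstructed level: 0 + 47700 × 3.9/65536 V = 2.8385925293 V.
e = 2.8386032 − (2.8385925293) = +10.7 µV.

+10.7 µV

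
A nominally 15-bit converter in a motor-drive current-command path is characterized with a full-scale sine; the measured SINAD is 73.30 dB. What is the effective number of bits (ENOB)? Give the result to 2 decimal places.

11.88 bits

(73.30 − 1.76) / 6.02 = 71.54/6.02 = 11.8837 effective bits.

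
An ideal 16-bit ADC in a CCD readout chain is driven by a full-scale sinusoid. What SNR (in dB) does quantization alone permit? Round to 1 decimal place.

Ideal quantization SNR: 6.02 × 16 + 1.76 dB = 98.1 dB.

98.1 dB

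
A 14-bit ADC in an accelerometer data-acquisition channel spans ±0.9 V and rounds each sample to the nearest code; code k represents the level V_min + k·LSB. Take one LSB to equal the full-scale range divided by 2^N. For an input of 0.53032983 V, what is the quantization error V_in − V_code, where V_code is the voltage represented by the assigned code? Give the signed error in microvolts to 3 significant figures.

Full-scale range = 0.9 V − (-0.9 V) = 1.8 V. LSB = 1.8 V / 2^14 ≈ 109.9 µV.
Position in LSBs: (0.53032983 − (-0.9)) × 16384/1.8 = 13019.1800; rounding gives k = 13019.
Reconstructed level: -0.9 + 13019 × 1.8/16384 V = 0.53031005859 V.
Error = V_in − V_code = 0.53032983 − (0.53031005859) = +19.8 µV.

+19.8 µV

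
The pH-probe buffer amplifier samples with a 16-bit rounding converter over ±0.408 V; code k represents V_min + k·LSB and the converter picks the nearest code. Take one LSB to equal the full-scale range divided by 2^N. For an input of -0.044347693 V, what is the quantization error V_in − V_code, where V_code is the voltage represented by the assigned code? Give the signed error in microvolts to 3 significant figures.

Span: 0.408 V − (-0.408 V) = 0.816 V. LSB = 0.816 V / 2^16 ≈ 12.45 µV.
(V_in − V_min)/LSB = (-0.044347693 − (-0.408)) × 65536/0.816 = 29206.2716 → nearest code k = 29206.
Reconstructed level: -0.408 + 29206 × 0.816/65536 V = -0.044351074219 V.
e = -0.044347693 − (-0.044351074219) = +3.38 µV.

+3.38 µV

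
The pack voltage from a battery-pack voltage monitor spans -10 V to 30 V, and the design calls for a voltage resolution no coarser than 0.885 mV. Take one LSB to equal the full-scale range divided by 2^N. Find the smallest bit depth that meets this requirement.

Span: 30 V − (-10 V) = 40 V.
Need 2^N ≥ 40 V / 0.885 mV = 45200 → N_min = 16.

16 bits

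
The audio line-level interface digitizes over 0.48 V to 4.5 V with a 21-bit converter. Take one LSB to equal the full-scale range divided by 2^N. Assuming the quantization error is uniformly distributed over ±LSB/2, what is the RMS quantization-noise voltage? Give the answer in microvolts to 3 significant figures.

Range = 4.5 − (0.48) = 4.02 V.
LSB = 4.02 V ÷ 2^21 = 4.02/2097152 V = 1.9169 µV.
σ_q = LSB/√12 = 1.9169 µV/3.4641 = 0.553 µV.

0.553 µV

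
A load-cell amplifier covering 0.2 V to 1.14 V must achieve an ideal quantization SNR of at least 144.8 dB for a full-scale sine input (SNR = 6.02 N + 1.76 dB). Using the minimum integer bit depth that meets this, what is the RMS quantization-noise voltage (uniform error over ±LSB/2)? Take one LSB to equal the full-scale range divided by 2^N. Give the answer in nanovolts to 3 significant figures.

16.2 nV

Full-scale range = 1.14 V − (0.2 V) = 0.94 V.
Required N = ⌈(144.8 − 1.76)/6.02⌉ = ⌈23.761⌉ = 24.
LSB = 0.94 V / 2^24 = 56.028 nV.
σ_q = LSB/√12 = 56.028 nV/3.4641 = 16.2 nV.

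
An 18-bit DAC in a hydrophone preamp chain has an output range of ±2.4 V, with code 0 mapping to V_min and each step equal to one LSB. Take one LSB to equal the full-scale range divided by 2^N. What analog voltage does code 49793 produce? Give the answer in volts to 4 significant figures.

-1.488 V

Full-scale range = 2.4 V − (-2.4 V) = 4.8 V. LSB = 4.8 V / 2^18.
Output = V_min + (49793/262144) × range = -2.4 + 0.189945 × 4.8 V
      = -2.4 V + 0.911737 V = -1.48826 V.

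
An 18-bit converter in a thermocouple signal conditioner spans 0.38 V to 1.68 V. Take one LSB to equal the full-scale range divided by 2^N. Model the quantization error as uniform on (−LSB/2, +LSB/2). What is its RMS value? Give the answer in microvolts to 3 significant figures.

1.43 µV

Span: 1.68 V − (0.38 V) = 1.3 V.
One LSB is 1.3 V / 262144 = 4.9591 µV.
V_rms = LSB/√12 = 4.9591 µV / √12 = 1.43 µV.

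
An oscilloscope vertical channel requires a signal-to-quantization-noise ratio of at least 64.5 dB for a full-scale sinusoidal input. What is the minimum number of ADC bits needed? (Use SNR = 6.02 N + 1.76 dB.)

N ≥ (64.5 − 1.76)/6.02 = 10.422 → N_min = 11.

11 bits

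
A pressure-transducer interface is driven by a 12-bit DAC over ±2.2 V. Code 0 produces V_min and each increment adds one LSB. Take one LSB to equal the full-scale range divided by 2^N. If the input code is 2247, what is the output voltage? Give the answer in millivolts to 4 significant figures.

213.8 mV

Full-scale range = 2.2 V − (-2.2 V) = 4.4 V. LSB = 4.4 V / 2^12.
Output = V_min + (2247/4096) × range = -2.2 + 0.548584 × 4.4 V
      = -2.2 V + 2.41377 V = 0.213770 V.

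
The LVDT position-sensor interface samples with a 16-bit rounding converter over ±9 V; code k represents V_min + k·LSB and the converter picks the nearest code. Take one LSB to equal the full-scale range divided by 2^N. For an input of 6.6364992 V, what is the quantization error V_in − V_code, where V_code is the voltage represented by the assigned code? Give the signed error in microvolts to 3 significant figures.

Range = 9 − (-9) = 18 V. LSB = 18 V / 2^16 ≈ 274.7 µV.
Position in LSBs: (6.6364992 − (-9)) × 65536/18 = 56930.7562; rounding gives k = 56931.
V_code = -9 + (56931/65536) × 18 = 6.6365661621 V.
Error = V_in − V_code = 6.6364992 − (6.6365661621) = −67.0 µV.

−67.0 µV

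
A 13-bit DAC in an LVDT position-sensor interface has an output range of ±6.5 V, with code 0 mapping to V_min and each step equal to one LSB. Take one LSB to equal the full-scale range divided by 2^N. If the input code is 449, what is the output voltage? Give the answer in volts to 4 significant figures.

Full-scale range = 6.5 V − (-6.5 V) = 13 V. LSB = 13 V / 2^13.
V_out = V_min + code × LSB = -6.5 V + 449 × 13 V / 8192
      = -6.5 + 0.712524 = -5.78748 V.

-5.787 V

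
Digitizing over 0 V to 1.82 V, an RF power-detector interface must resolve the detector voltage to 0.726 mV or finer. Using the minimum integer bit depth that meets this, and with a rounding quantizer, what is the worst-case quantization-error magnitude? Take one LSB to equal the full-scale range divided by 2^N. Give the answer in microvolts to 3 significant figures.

Full-scale range = 1.82 V.
Required number of levels: 1.82/0.726 mV = 2506.9; smallest N with 2^N ≥ that is 12.
LSB = 1.82 V / 2^12 = 444.34 µV.
Half an LSB is 222 µV.

222 µV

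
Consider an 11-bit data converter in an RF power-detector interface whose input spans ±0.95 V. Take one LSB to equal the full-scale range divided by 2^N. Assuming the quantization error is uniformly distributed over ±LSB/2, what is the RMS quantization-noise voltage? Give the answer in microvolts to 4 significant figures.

Range = 0.95 − (-0.95) = 1.9 V.
Step size = 1.9/2048 V = 0.927734 mV.
For a uniform distribution on [−LSB/2, +LSB/2], V_rms = LSB/√12 = 0.927734 mV/3.4641 = 267.8 µV.

267.8 µV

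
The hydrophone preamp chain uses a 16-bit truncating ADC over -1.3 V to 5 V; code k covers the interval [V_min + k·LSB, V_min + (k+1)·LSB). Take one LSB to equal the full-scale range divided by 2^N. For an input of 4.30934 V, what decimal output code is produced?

Span: 5 V − (-1.3 V) = 6.3 V. LSB = 6.3 V / 2^16 ≈ 96.13 µV.
code = ⌊(V_in − V_min)/LSB⌋ = ⌊(V_in − V_min) × 2^16 / range⌋
     = ⌊(4.30934 − (-1.3)) × 65536 / 6.3⌋ = ⌊5.60934 × 65536/6.3⌋
     = ⌊58351.382⌋ = 58351.

58351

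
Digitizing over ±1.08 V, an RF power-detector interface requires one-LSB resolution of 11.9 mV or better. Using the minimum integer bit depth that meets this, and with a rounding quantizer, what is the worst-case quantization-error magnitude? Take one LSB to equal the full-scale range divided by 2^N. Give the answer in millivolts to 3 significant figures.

The full-scale span is 1.08 − (-1.08) = 2.16 V.
Required number of levels: 2.16/11.9 mV = 181.51; smallest N with 2^N ≥ that is 8.
Step size = 2.16/256 V = 8.4375 mV.
|e|_max = LSB/2 = 4.22 mV.

4.22 mV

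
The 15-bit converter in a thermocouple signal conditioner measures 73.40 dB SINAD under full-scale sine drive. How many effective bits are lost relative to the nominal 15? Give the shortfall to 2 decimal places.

3.10 bits

N_eff = (73.40 − 1.76)/6.02 = 11.9003 bits.
Lost resolution: 15 − 11.9003 = 3.0997 bits.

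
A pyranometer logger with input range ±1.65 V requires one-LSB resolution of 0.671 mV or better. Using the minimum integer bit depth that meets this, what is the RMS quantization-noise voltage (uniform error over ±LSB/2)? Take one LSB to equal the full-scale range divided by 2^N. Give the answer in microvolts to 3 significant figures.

Span: 1.65 V − (-1.65 V) = 3.3 V.
3.3 V / 0.671 mV = 4918. Since 2^12 = 4096 and 2^13 = 8192, N = 13.
LSB = 3.3 V ÷ 2^13 = 3.3/8192 V = 402.83 µV.
V_rms = LSB/√12 = 116 µV.

116 µV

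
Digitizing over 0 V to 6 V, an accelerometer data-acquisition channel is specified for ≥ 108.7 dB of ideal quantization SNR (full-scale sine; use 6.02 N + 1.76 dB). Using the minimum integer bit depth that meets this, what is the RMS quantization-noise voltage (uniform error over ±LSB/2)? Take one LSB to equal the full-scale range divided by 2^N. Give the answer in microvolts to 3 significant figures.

6.61 µV

Full-scale range = 6 V.
N ≥ (108.7 − 1.76)/6.02 = 17.764 → N_min = 18.
LSB = 6 V / 2^18 = 22.888 µV.
σ_q = LSB/√12 = 22.888 µV/3.4641 = 6.61 µV.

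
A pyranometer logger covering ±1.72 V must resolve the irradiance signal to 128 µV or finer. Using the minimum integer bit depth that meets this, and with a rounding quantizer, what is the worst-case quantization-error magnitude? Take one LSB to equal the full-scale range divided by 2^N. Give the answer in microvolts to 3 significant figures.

Range = 1.72 − (-1.72) = 3.44 V.
Required number of levels: 3.44/128 µV = 26875; smallest N with 2^N ≥ that is 15.
One LSB is 3.44 V / 32768 = 104.98 µV.
Half an LSB is 52.5 µV.

52.5 µV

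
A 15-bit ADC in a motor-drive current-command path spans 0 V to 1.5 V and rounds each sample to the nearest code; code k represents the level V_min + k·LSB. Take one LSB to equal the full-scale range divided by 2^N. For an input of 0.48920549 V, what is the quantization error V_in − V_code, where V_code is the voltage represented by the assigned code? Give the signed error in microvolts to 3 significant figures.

−6.55 µV

Span = 1.5 V. LSB = 1.5 V / 2^15 ≈ 45.78 µV.
(V_in − V_min)/LSB = (0.48920549 − (0)) × 32768/1.5 = 10686.8570 → nearest code k = 10687.
V_code = V_min + k × range/2^15 = 0 + 10687 × 1.5/32768 = 0.48921203613 V.
V_in − V_code = 0.48920549 − (0.48921203613) = −6.55 µV.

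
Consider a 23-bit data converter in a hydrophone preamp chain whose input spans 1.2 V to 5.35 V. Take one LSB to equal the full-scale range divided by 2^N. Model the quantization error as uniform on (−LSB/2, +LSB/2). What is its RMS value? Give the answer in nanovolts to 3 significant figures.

143 nV

Span: 5.35 V − (1.2 V) = 4.15 V.
Step size = 4.15/8388608 V = 494.72 nV.
For a uniform distribution on [−LSB/2, +LSB/2], V_rms = LSB/√12 = 494.72 nV/3.4641 = 143 nV.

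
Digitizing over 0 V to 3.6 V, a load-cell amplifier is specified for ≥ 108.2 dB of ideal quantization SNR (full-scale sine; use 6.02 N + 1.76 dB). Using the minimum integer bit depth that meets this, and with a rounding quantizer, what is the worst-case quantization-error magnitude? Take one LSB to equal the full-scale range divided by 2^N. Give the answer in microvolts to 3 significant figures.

6.87 µV

Span = 3.6 V.
6.02 N + 1.76 ≥ 108.2 gives N ≥ 17.681, so the minimum integer is 18.
LSB = 3.6 V / 2^18 = 13.733 µV.
Half an LSB is 6.87 µV.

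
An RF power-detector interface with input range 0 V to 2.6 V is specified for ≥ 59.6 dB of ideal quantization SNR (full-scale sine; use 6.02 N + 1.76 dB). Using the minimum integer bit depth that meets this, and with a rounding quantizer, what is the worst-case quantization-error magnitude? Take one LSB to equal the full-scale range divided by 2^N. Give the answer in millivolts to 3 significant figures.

1.27 mV

Full-scale range = 2.6 V.
Required N = ⌈(59.6 − 1.76)/6.02⌉ = ⌈9.608⌉ = 10.
One LSB is 2.6 V / 1024 = 2.5391 mV.
Max error for round-to-nearest is LSB/2 = 1.27 mV.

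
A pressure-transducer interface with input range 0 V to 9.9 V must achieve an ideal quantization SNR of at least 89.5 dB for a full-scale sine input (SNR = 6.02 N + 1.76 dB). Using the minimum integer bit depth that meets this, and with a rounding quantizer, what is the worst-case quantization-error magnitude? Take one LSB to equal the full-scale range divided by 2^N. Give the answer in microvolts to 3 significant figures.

151 µV

Full-scale range = 9.9 V.
6.02 N + 1.76 ≥ 89.5 gives N ≥ 14.575, so the minimum integer is 15.
Step size = 9.9/32768 V = 302.12 µV.
Max error for round-to-nearest is LSB/2 = 151 µV.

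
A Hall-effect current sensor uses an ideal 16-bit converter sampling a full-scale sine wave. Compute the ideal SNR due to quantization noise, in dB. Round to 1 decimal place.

98.1 dB

SNR = 6.02·16 + 1.76 = 98.08 dB.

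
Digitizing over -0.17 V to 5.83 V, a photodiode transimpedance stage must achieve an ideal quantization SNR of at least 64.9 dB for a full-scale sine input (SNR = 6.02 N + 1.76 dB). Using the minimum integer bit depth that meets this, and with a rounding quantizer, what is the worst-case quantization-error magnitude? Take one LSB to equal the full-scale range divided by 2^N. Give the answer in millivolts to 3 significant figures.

1.46 mV

Range = 5.83 − (-0.17) = 6 V.
Required N = ⌈(64.9 − 1.76)/6.02⌉ = ⌈10.488⌉ = 11.
LSB = 6 V / 2^11 = 2.9297 mV.
Half an LSB is 1.46 mV.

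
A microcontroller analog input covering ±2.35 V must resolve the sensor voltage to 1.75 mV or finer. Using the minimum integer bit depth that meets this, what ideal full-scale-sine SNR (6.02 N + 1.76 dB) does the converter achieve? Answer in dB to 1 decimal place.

74.0 dB

Range = 2.35 − (-2.35) = 4.7 V.
Need 2^N ≥ 4.7 V / 1.75 mV = 2686 → N_min = 12.
Ideal SNR at N = 12: 6.02·12 + 1.76 = 74.0 dB.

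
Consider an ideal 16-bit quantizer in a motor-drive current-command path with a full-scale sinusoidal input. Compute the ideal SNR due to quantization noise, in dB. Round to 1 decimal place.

98.1 dB

Ideal quantization SNR: 6.02 × 16 + 1.76 dB = 98.1 dB.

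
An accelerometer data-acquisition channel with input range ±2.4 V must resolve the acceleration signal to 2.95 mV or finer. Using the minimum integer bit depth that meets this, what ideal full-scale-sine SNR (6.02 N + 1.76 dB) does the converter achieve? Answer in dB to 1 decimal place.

68.0 dB

Full-scale range = 2.4 V − (-2.4 V) = 4.8 V.
4.8 V / 2.95 mV = 1627. Since 2^10 = 1024 and 2^11 = 2048, N = 11.
Ideal SNR at N = 11: 6.02·11 + 1.76 = 68.0 dB.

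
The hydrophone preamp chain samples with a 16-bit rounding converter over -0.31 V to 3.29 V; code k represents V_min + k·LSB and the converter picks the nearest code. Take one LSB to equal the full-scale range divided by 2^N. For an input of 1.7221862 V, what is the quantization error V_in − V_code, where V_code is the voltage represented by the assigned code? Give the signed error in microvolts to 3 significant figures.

−9.84 µV

Span: 3.29 V − (-0.31 V) = 3.6 V. LSB = 3.6 V / 2^16 ≈ 54.93 µV.
Position in LSBs: (1.7221862 − (-0.31)) × 65536/3.6 = 36994.8208; rounding gives k = 36995.
Reconstructed level: -0.31 + 36995 × 3.6/65536 V = 1.7221960449 V.
V_in − V_code = 1.7221862 − (1.7221960449) = −9.84 µV.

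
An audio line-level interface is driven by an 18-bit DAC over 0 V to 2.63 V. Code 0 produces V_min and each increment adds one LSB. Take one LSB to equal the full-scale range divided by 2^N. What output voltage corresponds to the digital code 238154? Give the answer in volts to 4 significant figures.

2.389 V

Range is 2.63 V. LSB = 2.63 V / 2^18.
V_out = 0 + 238154 × (2.63/262144) V
      = 0 + 2.38932 = 2.38932 V.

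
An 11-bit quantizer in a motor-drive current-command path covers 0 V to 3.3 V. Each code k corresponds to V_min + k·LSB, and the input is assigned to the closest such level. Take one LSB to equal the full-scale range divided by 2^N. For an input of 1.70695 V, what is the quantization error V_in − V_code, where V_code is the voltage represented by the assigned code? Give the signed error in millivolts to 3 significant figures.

+0.554 mV

Full-scale range = 3.3 V. LSB = 3.3 V / 2^11 ≈ 1.611 mV.
(V_in − V_min)/LSB = (1.70695 − (0)) × 2048/3.3 = 1059.3435 → nearest code k = 1059.
V_code = 0 + (1059/2048) × 3.3 = 1.706396484 V.
Error = V_in − V_code = 1.70695 − (1.706396484) = +0.554 mV.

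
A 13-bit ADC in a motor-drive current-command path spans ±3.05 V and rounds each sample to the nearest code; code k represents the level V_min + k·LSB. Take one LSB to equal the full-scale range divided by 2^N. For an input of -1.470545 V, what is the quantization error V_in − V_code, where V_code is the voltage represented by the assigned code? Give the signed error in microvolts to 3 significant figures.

The full-scale span is 3.05 − (-3.05) = 6.1 V. LSB = 6.1 V / 2^13 ≈ 0.7446 mV.
(V_in − V_min)/LSB = (-1.470545 − (-3.05)) × 8192/6.1 = 2121.1304 → nearest code k = 2121.
Reconstructed level: -3.05 + 2121 × 6.1/8192 V = -1.470642090 V.
e = -1.470545 − (-1.470642090) = +97.1 µV.

+97.1 µV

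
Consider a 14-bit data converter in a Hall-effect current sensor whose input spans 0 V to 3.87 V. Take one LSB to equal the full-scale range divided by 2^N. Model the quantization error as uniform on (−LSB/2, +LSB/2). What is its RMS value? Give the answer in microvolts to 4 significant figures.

68.19 µV

Full-scale range = 3.87 V.
One LSB is 3.87 V / 16384 = 236.206 µV.
σ_q = LSB/√12 = 236.206 µV/3.4641 = 68.19 µV.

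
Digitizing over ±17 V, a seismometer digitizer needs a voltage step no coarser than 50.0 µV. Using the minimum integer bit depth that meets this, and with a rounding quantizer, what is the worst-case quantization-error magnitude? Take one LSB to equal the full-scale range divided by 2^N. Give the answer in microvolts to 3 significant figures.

The full-scale span is 17 − (-17) = 34 V.
Levels needed ≥ 34/50.0 µV = 680000. 2^20 = 1048576 suffices, so N_min = 20.
LSB = 34 V / 2^20 = 32.425 µV.
|e|_max = LSB/2 = 16.2 µV.

16.2 µV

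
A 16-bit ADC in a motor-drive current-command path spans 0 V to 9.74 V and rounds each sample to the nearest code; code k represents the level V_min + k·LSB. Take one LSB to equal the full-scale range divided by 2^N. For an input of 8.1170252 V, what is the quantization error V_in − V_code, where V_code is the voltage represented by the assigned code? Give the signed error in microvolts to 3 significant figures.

−37.8 µV

Full-scale range = 9.74 V. LSB = 9.74 V / 2^16 ≈ 148.6 µV.
(V_in − V_min)/LSB = (8.1170252 − (0)) × 65536/9.74 = 54615.7457 → nearest code k = 54616.
Reconstructed level: 0 + 54616 × 9.74/65536 V = 8.1170629883 V.
V_in − V_code = 8.1170252 − (8.1170629883) = −37.8 µV.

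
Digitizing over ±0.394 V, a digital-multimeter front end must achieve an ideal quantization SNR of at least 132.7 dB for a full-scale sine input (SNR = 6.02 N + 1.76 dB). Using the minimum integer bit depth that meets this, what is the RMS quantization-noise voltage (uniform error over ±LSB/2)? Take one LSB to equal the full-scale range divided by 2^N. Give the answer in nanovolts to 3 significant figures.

54.2 nV

Full-scale range = 0.394 V − (-0.394 V) = 0.788 V.
Solving 6.02 N ≥ 132.7 − 1.76: N ≥ 21.751. Round up → N = 22.
LSB = 0.788 V / 2^22 = 187.87 nV.
RMS noise = LSB/√12 = 54.2 nV.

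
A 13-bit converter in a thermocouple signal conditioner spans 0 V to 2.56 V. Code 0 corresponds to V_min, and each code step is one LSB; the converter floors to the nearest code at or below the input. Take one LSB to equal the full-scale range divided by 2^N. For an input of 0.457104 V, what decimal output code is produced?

1462

V_FS = 2.56 V. LSB = 2.56 V / 2^13 ≈ 312.5 µV.
code = ⌊(V_in − V_min)/LSB⌋ = ⌊(V_in − V_min) × 2^13 / range⌋
     = ⌊(0.457104 − (0)) × 8192 / 2.56⌋ = ⌊0.457104 × 8192/2.56⌋
     = ⌊1462.733⌋ = 1462.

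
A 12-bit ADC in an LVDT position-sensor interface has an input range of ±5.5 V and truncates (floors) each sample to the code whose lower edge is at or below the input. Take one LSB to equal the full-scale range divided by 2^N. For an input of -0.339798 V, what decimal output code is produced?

Range = 5.5 − (-5.5) = 11 V. LSB = 11 V / 2^12 ≈ 2.686 mV.
code = ⌊(V_in − V_min)/LSB⌋ = ⌊(V_in − V_min) × 2^12 / range⌋
     = ⌊(-0.339798 − (-5.5)) × 4096 / 11⌋ = ⌊5.160202 × 4096/11⌋
     = ⌊1921.472⌋ = 1921.

1921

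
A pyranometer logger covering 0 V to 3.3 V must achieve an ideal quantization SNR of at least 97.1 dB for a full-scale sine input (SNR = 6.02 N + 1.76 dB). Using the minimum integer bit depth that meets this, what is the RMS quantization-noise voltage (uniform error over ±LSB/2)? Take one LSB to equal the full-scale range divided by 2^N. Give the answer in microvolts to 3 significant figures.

Span = 3.3 V.
Required N = ⌈(97.1 − 1.76)/6.02⌉ = ⌈15.837⌉ = 16.
LSB = 3.3 V / 2^16 = 50.354 µV.
V_rms = LSB/√12 = 14.5 µV.

14.5 µV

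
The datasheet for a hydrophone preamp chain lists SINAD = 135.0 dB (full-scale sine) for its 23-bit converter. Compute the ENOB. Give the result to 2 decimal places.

(135.0 − 1.76) / 6.02 = 133.24/6.02 = 22.1329 effective bits.

22.13 bits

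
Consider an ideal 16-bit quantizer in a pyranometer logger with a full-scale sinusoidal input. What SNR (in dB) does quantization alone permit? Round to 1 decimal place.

SNR = 6.02·16 + 1.76 = 98.08 dB.

98.1 dB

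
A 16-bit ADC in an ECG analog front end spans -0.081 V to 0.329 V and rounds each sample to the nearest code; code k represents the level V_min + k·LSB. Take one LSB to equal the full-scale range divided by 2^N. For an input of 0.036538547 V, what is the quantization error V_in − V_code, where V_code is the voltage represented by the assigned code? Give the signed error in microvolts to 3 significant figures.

The full-scale span is 0.329 − (-0.081) = 0.41 V. LSB = 0.41 V / 2^16 ≈ 6.256 µV.
(0.036538547 − (-0.081)) / LSB = 0.117538547 × 65536/0.41 = 18787.8200. Nearest integer: k = 18788.
V_code = -0.081 + (18788/65536) × 0.41 = 0.036539672852 V.
Error = V_in − V_code = 0.036538547 − (0.036539672852) = −1.13 µV.

−1.13 µV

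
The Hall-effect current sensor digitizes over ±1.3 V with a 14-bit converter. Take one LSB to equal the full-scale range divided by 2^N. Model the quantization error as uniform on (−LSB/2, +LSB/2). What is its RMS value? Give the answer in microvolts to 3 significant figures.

45.8 µV

The full-scale span is 1.3 − (-1.3) = 2.6 V.
LSB = 2.6 V ÷ 2^14 = 2.6/16384 V = 158.69 µV.
RMS of a uniform error over width LSB is LSB/√12 = 45.8 µV.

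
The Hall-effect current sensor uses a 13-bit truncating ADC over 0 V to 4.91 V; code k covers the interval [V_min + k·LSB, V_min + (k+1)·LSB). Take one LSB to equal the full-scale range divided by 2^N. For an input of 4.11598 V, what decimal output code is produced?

V_FS = 4.91 V. LSB = 4.91 V / 2^13 ≈ 0.5994 mV.
V_in − V_min = 4.11598 − (0) = 4.11598 V.
Divide by LSB: 4.11598 × 8192/4.91 = 6867.2318.
Truncating gives code 6867.

6867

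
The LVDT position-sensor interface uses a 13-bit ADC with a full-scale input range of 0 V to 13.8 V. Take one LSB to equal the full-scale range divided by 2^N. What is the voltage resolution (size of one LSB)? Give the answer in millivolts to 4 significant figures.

Full-scale range = 13.8 V.
There are 2^13 = 8192 steps.
LSB = 13.8 V / 2^13 = 1.685 mV.

1.685 mV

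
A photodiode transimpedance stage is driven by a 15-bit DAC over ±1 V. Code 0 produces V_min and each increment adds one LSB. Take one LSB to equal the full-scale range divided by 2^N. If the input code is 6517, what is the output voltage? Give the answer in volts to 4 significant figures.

-0.6022 V

Span: 1 V − (-1 V) = 2 V. LSB = 2 V / 2^15.
Output = V_min + (6517/32768) × range = -1 + 0.198883 × 2 V
      = -1 + 0.397766 = -0.602234 V.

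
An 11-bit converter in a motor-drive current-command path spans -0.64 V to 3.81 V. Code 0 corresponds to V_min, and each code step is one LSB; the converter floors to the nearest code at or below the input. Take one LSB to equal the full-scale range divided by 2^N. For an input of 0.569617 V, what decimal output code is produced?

Span: 3.81 V − (-0.64 V) = 4.45 V. LSB = 4.45 V / 2^11 ≈ 2.173 mV.
V_in − V_min = 0.569617 − (-0.64) = 1.209617 V.
Divide by LSB: 1.209617 × 2048/4.45 = 556.6956.
Truncating gives code 556.

556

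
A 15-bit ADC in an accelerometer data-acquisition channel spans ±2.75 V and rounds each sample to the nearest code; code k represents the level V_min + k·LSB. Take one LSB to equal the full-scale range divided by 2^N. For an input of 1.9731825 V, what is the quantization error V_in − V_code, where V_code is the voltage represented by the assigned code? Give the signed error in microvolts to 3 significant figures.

Range = 2.75 − (-2.75) = 5.5 V. LSB = 5.5 V / 2^15 ≈ 167.8 µV.
(1.9731825 − (-2.75)) / LSB = 4.7231825 × 32768/5.5 = 28139.8626. Nearest integer: k = 28140.
V_code = -2.75 + (28140/32768) × 5.5 = 1.9732055664 V.
Error = V_in − V_code = 1.9731825 − (1.9732055664) = −23.1 µV.

−23.1 µV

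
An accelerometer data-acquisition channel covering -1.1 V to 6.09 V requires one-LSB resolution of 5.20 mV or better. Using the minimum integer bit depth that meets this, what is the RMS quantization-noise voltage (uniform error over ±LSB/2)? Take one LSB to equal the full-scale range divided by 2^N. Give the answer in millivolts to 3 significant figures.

1.01 mV

The full-scale span is 6.09 − (-1.1) = 7.19 V.
7.19 V / 5.20 mV = 1383. Since 2^10 = 1024 and 2^11 = 2048, N = 11.
Step size = 7.19/2048 V = 3.5107 mV.
V_rms = LSB/√12 = 1.01 mV.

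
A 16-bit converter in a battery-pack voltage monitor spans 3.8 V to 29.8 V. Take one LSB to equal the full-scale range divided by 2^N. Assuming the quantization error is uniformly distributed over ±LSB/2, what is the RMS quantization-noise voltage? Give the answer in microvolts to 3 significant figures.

115 µV

Full-scale range = 29.8 V − (3.8 V) = 26 V.
LSB = 26 V / 2^16 = 396.73 µV.
For a uniform distribution on [−LSB/2, +LSB/2], V_rms = LSB/√12 = 396.73 µV/3.4641 = 115 µV.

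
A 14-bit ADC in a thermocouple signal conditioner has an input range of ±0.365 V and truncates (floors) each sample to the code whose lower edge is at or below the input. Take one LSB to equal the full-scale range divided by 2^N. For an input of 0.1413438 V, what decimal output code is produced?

Span: 0.365 V − (-0.365 V) = 0.73 V. LSB = 0.73 V / 2^14 ≈ 44.56 µV.
code = ⌊(V_in − V_min)/LSB⌋ = ⌊(V_in − V_min) × 2^14 / range⌋
     = ⌊(0.1413438 − (-0.365)) × 16384 / 0.73⌋ = ⌊0.5063438 × 16384/0.73⌋
     = ⌊11364.297⌋ = 11364.

11364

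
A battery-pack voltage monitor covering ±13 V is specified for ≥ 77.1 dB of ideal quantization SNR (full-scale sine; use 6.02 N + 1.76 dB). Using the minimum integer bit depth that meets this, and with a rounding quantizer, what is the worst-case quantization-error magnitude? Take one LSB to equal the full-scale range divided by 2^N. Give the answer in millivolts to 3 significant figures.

Full-scale range = 13 V − (-13 V) = 26 V.
6.02 N + 1.76 ≥ 77.1 gives N ≥ 12.515, so the minimum integer is 13.
LSB = 26 V / 2^13 = 3.1738 mV.
Half an LSB is 1.59 mV.

1.59 mV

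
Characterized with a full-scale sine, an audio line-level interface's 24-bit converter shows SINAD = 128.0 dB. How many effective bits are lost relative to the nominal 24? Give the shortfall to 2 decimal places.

ENOB = (SINAD − 1.76)/6.02 = (128.0 − 1.76)/6.02 = 20.9701 bits.
Shortfall = 24 − 20.9701 = 3.0299 bits.

3.03 bits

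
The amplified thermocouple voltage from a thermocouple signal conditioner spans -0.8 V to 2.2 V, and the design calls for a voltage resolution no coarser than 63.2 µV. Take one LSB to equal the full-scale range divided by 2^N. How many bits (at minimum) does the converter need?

Range = 2.2 − (-0.8) = 3 V.
Need 2^N ≥ 3 V / 63.2 µV = 47470 → N_min = 16.

16 bits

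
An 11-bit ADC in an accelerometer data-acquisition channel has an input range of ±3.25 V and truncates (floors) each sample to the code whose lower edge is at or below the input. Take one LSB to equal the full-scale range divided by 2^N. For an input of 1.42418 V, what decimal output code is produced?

The full-scale span is 3.25 − (-3.25) = 6.5 V. LSB = 6.5 V / 2^11 ≈ 3.174 mV.
V_in − V_min = 1.42418 − (-3.25) = 4.67418 V.
Divide by LSB: 4.67418 × 2048/6.5 = 1472.7263.
Truncating gives code 1472.

1472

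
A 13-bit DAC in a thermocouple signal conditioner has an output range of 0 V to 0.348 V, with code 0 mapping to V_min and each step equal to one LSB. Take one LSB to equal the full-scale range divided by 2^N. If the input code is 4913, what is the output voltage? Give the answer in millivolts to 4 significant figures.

Full-scale range = 0.348 V. LSB = 0.348 V / 2^13.
V_out = V_min + code × LSB = 0 V + 4913 × 0.348 V / 8192
      = 0 + 0.208707 = 0.208707 V.

208.7 mV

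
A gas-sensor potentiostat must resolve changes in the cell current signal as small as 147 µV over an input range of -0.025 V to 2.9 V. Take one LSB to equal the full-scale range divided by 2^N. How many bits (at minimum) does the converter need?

Span: 2.9 V − (-0.025 V) = 2.925 V.
Need 2^N ≥ 2.925 V / 147 µV = 19900 → N_min = 15.

15 bits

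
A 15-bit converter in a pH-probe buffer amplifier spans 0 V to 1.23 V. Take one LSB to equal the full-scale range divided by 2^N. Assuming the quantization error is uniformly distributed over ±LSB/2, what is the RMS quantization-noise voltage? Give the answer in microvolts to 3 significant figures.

10.8 µV

Range is 1.23 V.
Step size = 1.23/32768 V = 37.537 µV.
RMS of a uniform error over width LSB is LSB/√12 = 10.8 µV.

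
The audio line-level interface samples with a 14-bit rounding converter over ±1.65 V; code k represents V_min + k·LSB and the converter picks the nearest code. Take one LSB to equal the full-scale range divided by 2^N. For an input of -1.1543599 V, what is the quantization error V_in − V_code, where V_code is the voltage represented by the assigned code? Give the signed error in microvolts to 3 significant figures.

Full-scale range = 1.65 V − (-1.65 V) = 3.3 V. LSB = 3.3 V / 2^14 ≈ 201.4 µV.
(V_in − V_min)/LSB = (-1.1543599 − (-1.65)) × 16384/3.3 = 2460.7780 → nearest code k = 2461.
V_code = V_min + k × range/2^14 = -1.65 + 2461 × 3.3/16384 = -1.1543151855 V.
V_in − V_code = -1.1543599 − (-1.1543151855) = −44.7 µV.

−44.7 µV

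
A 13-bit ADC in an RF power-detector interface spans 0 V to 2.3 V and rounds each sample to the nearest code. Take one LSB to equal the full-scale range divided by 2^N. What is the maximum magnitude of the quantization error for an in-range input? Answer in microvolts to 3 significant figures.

140 µV

Range is 2.3 V.
One LSB is 2.3 V / 8192 = 280.76 µV.
Worst-case error for round-to-nearest is half an LSB: 140 µV.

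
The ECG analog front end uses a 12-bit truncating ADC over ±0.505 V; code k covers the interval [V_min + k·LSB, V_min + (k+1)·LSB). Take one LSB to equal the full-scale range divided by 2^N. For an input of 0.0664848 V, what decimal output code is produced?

Full-scale range = 0.505 V − (-0.505 V) = 1.01 V. LSB = 1.01 V / 2^12 ≈ 246.6 µV.
V_in − V_min = 0.0664848 − (-0.505) = 0.5714848 V.
Divide by LSB: 0.5714848 × 4096/1.01 = 2317.6255.
Truncating gives code 2317.

2317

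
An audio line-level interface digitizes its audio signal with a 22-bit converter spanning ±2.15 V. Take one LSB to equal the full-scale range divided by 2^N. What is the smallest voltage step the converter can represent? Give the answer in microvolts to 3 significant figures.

Span: 2.15 V − (-2.15 V) = 4.3 V.
2^22 = 4194304 levels.
LSB = 4.3 V ÷ 2^22 = 4.3/4194304 V = 1.03 µV.

1.03 µV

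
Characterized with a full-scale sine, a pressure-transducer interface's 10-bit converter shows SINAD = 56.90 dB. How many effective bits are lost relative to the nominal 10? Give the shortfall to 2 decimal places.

ENOB = (SINAD − 1.76)/6.02 = (56.90 − 1.76)/6.02 = 9.1595 bits.
Lost resolution: 10 − 9.1595 = 0.8405 bits.

0.84 bits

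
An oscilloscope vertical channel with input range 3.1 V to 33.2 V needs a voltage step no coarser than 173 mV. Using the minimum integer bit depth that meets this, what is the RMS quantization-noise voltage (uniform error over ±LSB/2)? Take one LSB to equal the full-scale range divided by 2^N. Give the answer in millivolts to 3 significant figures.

33.9 mV

The full-scale span is 33.2 − (3.1) = 30.1 V.
Levels needed ≥ 30.1/173 mV = 174.0. 2^8 = 256 suffices, so N_min = 8.
LSB = 30.1 V ÷ 2^8 = 30.1/256 V = 117.58 mV.
σ_q = LSB/√12 = 117.58 mV/3.4641 = 33.9 mV.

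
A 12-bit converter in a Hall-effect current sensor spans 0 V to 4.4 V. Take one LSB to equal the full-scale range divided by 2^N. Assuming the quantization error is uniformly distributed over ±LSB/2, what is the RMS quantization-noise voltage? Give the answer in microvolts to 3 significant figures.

V_FS = 4.4 V.
LSB = 4.4 V / 2^12 = 1.0742 mV.
σ_q = LSB/√12 = 1.0742 mV/3.4641 = 310 µV.

310 µV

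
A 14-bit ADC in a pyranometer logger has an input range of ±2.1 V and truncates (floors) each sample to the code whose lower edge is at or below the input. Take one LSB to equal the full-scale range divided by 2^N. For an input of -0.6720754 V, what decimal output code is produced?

5570

Full-scale range = 2.1 V − (-2.1 V) = 4.2 V. LSB = 4.2 V / 2^14 ≈ 256.3 µV.
V_in − V_min = -0.6720754 − (-2.1) = 1.4279246 V.
Divide by LSB: 1.4279246 × 16384/4.2 = 5570.2659.
Truncating gives code 5570.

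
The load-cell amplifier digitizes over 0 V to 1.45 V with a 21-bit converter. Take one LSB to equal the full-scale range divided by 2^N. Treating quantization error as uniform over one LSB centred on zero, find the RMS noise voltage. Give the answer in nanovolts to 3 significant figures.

200 nV

Range is 1.45 V.
Step size = 1.45/2097152 V = 0.69141 µV.
For a uniform distribution on [−LSB/2, +LSB/2], V_rms = LSB/√12 = 0.69141 µV/3.4641 = 200 nV.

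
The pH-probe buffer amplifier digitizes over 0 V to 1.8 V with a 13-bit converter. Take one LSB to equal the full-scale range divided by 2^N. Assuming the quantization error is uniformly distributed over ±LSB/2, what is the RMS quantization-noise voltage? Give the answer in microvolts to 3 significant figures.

63.4 µV

Range is 1.8 V.
One LSB is 1.8 V / 8192 = 219.73 µV.
RMS of a uniform error over width LSB is LSB/√12 = 63.4 µV.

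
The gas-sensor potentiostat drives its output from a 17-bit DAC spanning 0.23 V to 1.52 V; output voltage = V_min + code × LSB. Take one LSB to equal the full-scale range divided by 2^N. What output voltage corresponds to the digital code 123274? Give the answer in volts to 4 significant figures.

1.443 V

Full-scale range = 1.52 V − (0.23 V) = 1.29 V. LSB = 1.29 V / 2^17.
V_out = 0.23 + 123274 × (1.29/131072) V
      = 0.23 V + 1.21325 V = 1.44325 V.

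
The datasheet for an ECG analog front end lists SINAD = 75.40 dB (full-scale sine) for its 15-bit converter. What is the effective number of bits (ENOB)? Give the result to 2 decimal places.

ENOB = (75.40 − 1.76)/6.02 = 12.2326 bits.

12.23 bits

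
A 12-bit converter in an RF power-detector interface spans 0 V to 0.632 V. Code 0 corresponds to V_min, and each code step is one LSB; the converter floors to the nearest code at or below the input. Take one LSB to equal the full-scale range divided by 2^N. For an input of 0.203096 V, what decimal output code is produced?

1316

Full-scale range = 0.632 V. LSB = 0.632 V / 2^12 ≈ 154.3 µV.
(V_in − V_min) × 2^12/range = (0.203096 − (0)) × 4096/0.632 = 1316.268.
Floor → code = 1316.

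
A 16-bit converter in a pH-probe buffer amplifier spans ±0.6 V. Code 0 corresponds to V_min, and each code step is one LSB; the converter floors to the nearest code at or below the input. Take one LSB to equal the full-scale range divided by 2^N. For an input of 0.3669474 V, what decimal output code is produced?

52808

The full-scale span is 0.6 − (-0.6) = 1.2 V. LSB = 1.2 V / 2^16 ≈ 18.31 µV.
code = ⌊(V_in − V_min)/LSB⌋ = ⌊(V_in − V_min) × 2^16 / range⌋
     = ⌊(0.3669474 − (-0.6)) × 65536 / 1.2⌋ = ⌊0.9669474 × 65536/1.2⌋
     = ⌊52808.221⌋ = 52808.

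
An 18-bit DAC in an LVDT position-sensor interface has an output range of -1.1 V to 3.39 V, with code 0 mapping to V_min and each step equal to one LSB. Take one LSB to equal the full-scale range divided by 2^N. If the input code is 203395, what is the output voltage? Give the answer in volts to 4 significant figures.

2.384 V

Span: 3.39 V − (-1.1 V) = 4.49 V. LSB = 4.49 V / 2^18.
V_out = V_min + code × LSB = -1.1 V + 203395 × 4.49 V / 262144
      = -1.1 V + 3.48375 V = 2.38375 V.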